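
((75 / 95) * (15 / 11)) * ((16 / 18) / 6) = 0.16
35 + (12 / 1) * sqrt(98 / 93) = 28 * sqrt(186) / 31 + 35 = 47.32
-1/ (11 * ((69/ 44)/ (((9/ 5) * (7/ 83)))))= -84/ 9545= -0.01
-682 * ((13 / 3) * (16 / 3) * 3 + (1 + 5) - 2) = -150040 / 3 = -50013.33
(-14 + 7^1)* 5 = -35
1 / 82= 0.01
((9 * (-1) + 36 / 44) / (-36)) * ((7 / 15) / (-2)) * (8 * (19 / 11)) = -266 / 363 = -0.73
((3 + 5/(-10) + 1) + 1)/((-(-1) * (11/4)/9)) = 162/11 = 14.73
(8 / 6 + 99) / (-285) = -301 / 855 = -0.35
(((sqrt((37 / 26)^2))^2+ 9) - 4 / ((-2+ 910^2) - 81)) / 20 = 0.55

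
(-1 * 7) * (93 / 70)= -93 / 10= -9.30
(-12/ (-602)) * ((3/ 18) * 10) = 10/ 301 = 0.03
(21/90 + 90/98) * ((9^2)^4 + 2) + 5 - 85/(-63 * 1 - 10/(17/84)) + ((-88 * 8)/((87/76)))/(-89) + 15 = 815093440762899/16440970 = 49576967.83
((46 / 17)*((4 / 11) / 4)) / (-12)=-0.02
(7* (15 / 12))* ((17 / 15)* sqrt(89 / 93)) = 119* sqrt(8277) / 1116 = 9.70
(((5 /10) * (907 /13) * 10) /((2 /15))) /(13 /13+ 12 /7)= 476175 /494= 963.92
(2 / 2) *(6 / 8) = 3 / 4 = 0.75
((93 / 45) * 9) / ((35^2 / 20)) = 372 / 1225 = 0.30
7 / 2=3.50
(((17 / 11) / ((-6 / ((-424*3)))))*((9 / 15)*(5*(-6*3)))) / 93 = -64872 / 341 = -190.24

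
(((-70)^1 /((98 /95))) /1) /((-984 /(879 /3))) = 139175 /6888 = 20.21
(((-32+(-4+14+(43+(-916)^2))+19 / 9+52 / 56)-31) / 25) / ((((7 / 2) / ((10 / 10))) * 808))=105720179 / 8908200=11.87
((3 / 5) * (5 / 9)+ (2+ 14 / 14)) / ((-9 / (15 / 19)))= -50 / 171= -0.29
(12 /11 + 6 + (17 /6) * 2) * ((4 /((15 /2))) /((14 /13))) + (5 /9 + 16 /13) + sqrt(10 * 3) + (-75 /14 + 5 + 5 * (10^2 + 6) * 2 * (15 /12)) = sqrt(30) + 40022399 /30030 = 1338.22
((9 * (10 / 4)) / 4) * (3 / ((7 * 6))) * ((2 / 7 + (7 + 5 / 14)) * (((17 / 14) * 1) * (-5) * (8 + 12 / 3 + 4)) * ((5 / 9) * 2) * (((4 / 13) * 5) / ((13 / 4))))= -9095000 / 57967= -156.90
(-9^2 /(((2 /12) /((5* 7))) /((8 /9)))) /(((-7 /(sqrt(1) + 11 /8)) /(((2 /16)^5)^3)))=0.00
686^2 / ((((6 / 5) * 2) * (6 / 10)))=2941225 / 9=326802.78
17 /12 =1.42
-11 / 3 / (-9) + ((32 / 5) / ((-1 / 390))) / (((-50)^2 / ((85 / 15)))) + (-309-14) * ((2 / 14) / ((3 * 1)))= -2437054 / 118125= -20.63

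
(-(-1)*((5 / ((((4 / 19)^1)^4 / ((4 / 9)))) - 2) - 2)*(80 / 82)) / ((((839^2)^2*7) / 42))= 3246505 / 243788348926572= 0.00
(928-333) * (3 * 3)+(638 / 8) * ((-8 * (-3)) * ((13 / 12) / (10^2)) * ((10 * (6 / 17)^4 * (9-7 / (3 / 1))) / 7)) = 3132576189 / 584647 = 5358.06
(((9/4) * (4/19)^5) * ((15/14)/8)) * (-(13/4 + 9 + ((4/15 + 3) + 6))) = -46476/17332693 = -0.00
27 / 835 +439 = 366592 / 835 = 439.03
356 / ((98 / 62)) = 11036 / 49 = 225.22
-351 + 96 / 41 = -14295 / 41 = -348.66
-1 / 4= -0.25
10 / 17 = 0.59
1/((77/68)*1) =68/77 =0.88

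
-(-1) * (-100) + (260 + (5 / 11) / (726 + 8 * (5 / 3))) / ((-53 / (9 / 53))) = -6910489655 / 68533982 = -100.83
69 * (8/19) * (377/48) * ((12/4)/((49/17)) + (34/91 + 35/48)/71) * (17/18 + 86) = 2393792294665/114222528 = 20957.27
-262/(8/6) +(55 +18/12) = -140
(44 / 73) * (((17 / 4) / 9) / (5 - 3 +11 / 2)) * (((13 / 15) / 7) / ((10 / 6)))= 4862 / 1724625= 0.00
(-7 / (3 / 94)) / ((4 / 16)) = -2632 / 3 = -877.33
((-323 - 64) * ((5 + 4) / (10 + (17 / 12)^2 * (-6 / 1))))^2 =6987622464 / 2401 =2910296.74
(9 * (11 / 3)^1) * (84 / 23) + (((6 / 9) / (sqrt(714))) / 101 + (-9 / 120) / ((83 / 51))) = sqrt(714) / 108171 + 9199521 / 76360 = 120.48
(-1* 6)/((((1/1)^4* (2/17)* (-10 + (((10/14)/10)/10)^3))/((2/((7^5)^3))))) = 816000/379804906954152799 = 0.00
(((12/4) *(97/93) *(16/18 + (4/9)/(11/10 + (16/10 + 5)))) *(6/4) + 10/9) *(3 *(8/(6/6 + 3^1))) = 238636/7161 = 33.32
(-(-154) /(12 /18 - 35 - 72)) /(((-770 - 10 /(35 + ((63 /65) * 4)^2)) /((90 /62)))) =39950631 /14636086792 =0.00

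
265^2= 70225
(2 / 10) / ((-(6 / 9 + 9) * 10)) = -3 / 1450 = -0.00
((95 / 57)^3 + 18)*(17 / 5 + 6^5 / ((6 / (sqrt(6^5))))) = 10387 / 135 + 1055808*sqrt(6) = 2586267.81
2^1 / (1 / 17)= 34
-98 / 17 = -5.76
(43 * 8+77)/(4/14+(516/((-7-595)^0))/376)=277018/1091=253.91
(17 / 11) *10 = 170 / 11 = 15.45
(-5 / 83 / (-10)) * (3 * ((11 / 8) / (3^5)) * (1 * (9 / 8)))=11 / 95616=0.00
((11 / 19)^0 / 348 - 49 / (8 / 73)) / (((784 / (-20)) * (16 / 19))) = 29563715 / 2182656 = 13.54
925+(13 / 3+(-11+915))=5500 / 3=1833.33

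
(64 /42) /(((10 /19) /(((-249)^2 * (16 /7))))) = 100524288 /245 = 410303.22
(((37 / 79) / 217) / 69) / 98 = 37 / 115920966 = 0.00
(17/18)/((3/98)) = 833/27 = 30.85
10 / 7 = 1.43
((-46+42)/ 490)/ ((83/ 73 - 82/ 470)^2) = -58858805/ 6679830528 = -0.01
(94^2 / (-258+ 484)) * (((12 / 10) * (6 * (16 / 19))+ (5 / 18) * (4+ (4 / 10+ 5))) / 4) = 84.79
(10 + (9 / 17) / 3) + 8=309 / 17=18.18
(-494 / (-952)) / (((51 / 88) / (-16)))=-86944 / 6069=-14.33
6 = 6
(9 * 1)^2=81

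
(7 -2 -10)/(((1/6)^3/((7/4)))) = -1890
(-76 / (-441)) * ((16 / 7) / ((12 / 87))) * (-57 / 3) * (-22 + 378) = -19316.95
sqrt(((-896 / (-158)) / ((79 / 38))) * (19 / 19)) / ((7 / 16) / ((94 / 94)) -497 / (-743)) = 95104 * sqrt(266) / 1039087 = 1.49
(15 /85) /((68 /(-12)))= -9 /289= -0.03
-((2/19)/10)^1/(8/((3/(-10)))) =0.00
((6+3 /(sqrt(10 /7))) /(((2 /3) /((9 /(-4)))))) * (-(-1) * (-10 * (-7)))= -2835 /2-567 * sqrt(70) /8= -2010.48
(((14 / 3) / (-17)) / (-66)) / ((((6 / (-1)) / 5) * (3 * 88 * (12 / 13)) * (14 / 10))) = -325 / 31990464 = -0.00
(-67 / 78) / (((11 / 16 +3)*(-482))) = 268 / 554541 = 0.00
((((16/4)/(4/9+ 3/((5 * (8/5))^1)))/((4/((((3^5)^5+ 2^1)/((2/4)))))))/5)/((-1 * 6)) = -4066985325336/59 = -68931954666.71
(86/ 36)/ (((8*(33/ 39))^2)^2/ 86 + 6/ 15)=264046445/ 2742841548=0.10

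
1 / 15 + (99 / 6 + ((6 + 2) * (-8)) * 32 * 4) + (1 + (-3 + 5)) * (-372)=-278743 / 30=-9291.43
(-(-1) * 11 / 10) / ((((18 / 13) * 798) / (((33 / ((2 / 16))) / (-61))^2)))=138424 / 7423395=0.02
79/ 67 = 1.18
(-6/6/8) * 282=-141/4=-35.25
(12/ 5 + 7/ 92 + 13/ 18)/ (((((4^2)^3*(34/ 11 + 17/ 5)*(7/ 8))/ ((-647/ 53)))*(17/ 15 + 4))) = -42834635/ 131014453248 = -0.00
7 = 7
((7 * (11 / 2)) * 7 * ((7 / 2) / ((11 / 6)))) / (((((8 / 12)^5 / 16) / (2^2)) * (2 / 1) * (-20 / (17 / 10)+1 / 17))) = -4250799 / 398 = -10680.40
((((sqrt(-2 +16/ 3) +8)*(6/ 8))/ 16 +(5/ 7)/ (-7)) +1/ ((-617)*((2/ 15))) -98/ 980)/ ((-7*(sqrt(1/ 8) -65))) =0.00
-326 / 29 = -11.24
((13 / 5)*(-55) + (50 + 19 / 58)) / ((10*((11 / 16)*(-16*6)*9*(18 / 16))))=1075 / 77517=0.01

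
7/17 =0.41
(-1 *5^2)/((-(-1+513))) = 25/512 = 0.05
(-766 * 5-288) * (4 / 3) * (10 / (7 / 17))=-2800240 / 21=-133344.76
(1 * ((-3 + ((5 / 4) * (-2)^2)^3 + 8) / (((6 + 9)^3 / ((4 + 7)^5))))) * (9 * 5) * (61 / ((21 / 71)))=18135308906 / 315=57572409.23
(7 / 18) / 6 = 7 / 108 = 0.06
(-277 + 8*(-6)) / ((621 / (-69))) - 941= -8144 / 9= -904.89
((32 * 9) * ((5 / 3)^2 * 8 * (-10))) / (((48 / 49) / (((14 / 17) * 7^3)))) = -941192000 / 51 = -18454745.10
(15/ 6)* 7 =35/ 2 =17.50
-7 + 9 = 2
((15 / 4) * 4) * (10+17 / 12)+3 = 697 / 4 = 174.25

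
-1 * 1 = -1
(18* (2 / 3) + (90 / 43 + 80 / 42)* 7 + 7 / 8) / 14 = 42167 / 14448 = 2.92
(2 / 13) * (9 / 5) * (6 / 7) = 0.24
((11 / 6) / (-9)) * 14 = -77 / 27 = -2.85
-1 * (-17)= 17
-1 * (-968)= 968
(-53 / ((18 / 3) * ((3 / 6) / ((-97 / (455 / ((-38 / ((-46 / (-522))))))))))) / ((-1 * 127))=16996146 / 1329055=12.79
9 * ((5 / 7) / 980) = 0.01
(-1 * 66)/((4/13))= -429/2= -214.50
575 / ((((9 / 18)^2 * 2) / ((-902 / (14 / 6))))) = -3111900 / 7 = -444557.14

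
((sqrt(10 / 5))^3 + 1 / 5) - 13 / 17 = -48 / 85 + 2*sqrt(2) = 2.26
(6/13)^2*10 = 360/169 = 2.13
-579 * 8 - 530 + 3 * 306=-4244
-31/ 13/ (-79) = 31/ 1027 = 0.03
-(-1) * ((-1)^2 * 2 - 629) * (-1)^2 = -627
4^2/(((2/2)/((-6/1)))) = -96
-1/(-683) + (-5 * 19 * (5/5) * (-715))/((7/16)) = 742284407/4781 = 155257.14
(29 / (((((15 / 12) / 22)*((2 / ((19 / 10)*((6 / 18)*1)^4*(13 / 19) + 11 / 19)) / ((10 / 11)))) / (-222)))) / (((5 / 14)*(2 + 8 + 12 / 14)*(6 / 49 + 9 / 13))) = -1226728456772 / 126467325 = -9699.96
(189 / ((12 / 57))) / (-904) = -3591 / 3616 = -0.99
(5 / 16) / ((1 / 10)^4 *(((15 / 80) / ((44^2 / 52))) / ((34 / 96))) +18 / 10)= 25712500 / 148104117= 0.17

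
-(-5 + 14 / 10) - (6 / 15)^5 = 11218 / 3125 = 3.59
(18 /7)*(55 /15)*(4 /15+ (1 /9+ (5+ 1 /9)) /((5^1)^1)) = 1298 /105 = 12.36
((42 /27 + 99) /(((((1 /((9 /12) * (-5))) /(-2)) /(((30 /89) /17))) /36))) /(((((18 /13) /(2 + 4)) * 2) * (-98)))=-882375 /74137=-11.90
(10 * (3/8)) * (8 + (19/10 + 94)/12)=1919/32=59.97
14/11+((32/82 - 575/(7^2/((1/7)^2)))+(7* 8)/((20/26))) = 401864889/5414255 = 74.22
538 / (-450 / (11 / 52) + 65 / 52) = -23672 / 93545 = -0.25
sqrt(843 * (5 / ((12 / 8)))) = 53.01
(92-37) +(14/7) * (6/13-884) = -22257/13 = -1712.08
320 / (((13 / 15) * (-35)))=-960 / 91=-10.55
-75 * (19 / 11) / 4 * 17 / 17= -1425 / 44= -32.39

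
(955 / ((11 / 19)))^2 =329241025 / 121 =2721000.21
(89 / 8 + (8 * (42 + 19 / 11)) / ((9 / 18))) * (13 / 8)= 813111 / 704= 1154.99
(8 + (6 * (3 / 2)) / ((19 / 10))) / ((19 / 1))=242 / 361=0.67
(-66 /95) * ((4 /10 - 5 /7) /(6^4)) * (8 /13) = 121 /1167075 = 0.00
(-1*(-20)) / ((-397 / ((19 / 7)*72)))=-9.85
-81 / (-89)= 81 / 89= 0.91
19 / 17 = 1.12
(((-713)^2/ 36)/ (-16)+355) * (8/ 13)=-303889/ 936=-324.67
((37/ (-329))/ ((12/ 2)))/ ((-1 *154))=37/ 303996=0.00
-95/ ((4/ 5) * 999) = -475/ 3996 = -0.12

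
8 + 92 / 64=151 / 16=9.44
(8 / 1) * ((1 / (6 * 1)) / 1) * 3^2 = 12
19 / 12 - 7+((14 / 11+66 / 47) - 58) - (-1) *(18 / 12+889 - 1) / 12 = 13.39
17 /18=0.94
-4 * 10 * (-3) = 120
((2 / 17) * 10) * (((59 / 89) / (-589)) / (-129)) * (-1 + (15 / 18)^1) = -590 / 344877759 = -0.00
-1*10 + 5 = -5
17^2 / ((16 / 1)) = 289 / 16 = 18.06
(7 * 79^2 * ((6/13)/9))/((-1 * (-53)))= 87374/2067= 42.27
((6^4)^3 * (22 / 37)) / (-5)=-258860602.12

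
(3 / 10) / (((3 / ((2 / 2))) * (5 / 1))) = 1 / 50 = 0.02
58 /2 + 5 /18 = 527 /18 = 29.28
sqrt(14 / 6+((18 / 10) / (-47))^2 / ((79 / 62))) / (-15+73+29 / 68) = 68*sqrt(7241414367) / 221276235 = 0.03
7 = 7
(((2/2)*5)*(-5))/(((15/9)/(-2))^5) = 7776/125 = 62.21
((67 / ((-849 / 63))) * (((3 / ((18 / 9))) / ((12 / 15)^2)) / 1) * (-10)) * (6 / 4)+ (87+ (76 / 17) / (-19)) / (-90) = 240844115 / 1385568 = 173.82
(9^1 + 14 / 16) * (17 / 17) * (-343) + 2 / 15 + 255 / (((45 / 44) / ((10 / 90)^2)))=-3383.91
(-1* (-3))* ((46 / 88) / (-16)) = -69 / 704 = -0.10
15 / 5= 3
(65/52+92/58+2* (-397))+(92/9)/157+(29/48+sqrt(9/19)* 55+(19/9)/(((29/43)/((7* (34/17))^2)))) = -116021917/655632+165* sqrt(19)/19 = -139.11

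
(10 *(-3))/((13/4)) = -9.23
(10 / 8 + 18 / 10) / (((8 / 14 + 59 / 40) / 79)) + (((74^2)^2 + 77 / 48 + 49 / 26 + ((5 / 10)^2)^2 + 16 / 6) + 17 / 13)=446741875481 / 14898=29986701.27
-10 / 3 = -3.33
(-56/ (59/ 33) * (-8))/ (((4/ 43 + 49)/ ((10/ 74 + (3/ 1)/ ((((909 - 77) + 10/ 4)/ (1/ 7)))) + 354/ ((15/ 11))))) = 50982371719488/ 38456371985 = 1325.72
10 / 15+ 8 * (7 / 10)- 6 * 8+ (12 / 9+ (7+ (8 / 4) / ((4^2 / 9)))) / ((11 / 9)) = -44873 / 1320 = -33.99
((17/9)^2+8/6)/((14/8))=1588/567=2.80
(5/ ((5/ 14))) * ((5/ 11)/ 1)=70/ 11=6.36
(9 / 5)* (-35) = -63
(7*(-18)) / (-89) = 126 / 89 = 1.42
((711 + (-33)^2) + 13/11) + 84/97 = 1922785/1067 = 1802.05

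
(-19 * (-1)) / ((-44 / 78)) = -741 / 22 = -33.68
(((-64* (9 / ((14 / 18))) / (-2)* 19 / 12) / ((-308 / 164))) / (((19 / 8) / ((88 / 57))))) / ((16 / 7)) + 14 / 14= -11675 / 133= -87.78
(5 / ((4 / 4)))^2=25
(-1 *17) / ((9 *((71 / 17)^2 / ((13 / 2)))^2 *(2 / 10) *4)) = -1199779165 / 3659282064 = -0.33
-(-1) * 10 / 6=5 / 3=1.67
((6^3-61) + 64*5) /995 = 95 /199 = 0.48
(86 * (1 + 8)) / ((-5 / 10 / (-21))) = 32508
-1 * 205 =-205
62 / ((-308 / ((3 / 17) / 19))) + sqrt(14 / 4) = -93 / 49742 + sqrt(14) / 2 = 1.87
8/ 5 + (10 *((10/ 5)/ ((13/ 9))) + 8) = 1524/ 65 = 23.45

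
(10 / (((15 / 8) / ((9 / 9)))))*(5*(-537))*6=-85920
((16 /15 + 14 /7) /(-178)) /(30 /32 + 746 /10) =-368 /1613481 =-0.00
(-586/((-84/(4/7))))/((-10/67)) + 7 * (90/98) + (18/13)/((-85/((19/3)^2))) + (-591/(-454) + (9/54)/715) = -7962609407/405600195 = -19.63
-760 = -760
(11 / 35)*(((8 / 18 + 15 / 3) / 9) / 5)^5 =443889677 / 54481006265625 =0.00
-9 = -9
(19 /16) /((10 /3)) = 57 /160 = 0.36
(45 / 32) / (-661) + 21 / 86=220161 / 909536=0.24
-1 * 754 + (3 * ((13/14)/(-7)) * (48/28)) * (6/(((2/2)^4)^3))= -260026/343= -758.09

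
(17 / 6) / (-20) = -17 / 120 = -0.14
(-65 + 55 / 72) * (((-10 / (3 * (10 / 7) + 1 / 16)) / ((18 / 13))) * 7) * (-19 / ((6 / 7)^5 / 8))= -4703974673125 / 19171242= -245366.19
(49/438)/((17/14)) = 343/3723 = 0.09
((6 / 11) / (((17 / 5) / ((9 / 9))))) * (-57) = -1710 / 187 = -9.14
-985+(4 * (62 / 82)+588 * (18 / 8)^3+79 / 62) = 116260629 / 20336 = 5716.99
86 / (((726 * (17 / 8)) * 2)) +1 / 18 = 0.08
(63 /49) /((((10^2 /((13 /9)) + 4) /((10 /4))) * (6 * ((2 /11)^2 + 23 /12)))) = 70785 /18865784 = 0.00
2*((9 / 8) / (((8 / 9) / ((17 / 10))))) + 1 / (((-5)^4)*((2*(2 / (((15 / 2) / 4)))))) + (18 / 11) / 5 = 407541 / 88000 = 4.63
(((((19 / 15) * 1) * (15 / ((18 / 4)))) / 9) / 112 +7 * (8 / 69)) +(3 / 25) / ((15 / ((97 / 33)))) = 120398147 / 143451000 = 0.84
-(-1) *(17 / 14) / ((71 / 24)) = 204 / 497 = 0.41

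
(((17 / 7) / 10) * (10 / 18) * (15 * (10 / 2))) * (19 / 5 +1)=340 / 7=48.57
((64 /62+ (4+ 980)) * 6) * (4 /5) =732864 /155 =4728.15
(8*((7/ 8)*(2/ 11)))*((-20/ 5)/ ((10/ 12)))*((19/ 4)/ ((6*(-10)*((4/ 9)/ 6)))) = 3591/ 550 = 6.53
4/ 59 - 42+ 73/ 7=-13011/ 413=-31.50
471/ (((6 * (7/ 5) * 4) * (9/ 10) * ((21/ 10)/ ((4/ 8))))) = 19625/ 5292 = 3.71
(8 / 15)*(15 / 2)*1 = 4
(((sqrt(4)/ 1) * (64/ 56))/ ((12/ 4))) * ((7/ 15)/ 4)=0.09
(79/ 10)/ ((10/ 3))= 237/ 100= 2.37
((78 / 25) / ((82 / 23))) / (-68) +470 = 32758103 / 69700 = 469.99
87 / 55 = 1.58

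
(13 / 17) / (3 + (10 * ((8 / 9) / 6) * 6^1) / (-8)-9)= -117 / 1088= -0.11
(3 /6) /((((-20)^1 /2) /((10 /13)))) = -1 /26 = -0.04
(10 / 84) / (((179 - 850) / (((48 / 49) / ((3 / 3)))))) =-40 / 230153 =-0.00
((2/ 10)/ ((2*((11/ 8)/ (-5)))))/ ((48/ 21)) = -7/ 44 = -0.16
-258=-258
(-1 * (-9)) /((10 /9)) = 81 /10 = 8.10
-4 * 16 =-64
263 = 263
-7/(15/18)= -42/5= -8.40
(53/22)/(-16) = -53/352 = -0.15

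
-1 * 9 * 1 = -9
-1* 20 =-20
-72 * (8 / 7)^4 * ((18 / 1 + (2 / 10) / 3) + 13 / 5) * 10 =-60948480 / 2401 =-25384.62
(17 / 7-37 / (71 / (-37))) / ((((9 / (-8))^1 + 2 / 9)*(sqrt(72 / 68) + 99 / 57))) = -4718384 / 221165 + 479408*sqrt(34) / 221165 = -8.69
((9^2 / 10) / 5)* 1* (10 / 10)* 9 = 729 / 50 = 14.58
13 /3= 4.33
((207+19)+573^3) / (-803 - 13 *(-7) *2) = -188132743 / 621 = -302951.28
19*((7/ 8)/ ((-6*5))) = -133/ 240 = -0.55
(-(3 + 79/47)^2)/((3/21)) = -338800/2209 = -153.37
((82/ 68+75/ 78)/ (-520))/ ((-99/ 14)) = 3353/ 5688540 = 0.00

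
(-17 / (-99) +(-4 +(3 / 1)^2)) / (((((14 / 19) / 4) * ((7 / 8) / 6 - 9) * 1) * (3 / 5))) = -311296 / 58905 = -5.28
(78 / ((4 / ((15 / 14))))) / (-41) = -0.51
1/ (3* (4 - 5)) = -1/ 3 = -0.33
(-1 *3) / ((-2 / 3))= 9 / 2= 4.50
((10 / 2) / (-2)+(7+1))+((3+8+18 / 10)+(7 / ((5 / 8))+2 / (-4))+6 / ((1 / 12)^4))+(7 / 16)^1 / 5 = 9955607 / 80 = 124445.09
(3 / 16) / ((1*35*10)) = 3 / 5600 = 0.00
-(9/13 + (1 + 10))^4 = -18689.64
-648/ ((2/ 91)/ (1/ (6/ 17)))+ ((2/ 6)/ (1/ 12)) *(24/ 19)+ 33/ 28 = -44438901/ 532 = -83531.77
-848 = -848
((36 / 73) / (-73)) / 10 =-18 / 26645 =-0.00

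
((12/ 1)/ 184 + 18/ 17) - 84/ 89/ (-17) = 82095/ 69598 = 1.18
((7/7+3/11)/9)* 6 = 28/33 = 0.85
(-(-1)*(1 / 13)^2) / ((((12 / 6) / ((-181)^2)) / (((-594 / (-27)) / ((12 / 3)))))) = 360371 / 676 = 533.09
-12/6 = -2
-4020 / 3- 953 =-2293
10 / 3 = 3.33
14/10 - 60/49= 43/245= 0.18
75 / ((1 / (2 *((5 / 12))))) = 125 / 2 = 62.50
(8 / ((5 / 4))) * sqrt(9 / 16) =24 / 5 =4.80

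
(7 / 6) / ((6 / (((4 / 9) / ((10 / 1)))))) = 7 / 810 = 0.01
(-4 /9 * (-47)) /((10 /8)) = 752 /45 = 16.71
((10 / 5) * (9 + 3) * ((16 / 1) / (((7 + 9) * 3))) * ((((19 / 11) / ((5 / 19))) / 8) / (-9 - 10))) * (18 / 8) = -171 / 220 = -0.78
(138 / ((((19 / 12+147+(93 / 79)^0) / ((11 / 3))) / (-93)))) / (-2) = 282348 / 1795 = 157.30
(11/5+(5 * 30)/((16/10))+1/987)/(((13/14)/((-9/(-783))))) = 1894073/1594710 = 1.19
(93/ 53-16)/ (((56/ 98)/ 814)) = -2150995/ 106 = -20292.41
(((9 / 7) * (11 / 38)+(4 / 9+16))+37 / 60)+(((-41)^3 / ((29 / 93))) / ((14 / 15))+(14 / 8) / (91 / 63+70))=-26426573282591 / 111602295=-236792.38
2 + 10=12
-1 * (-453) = 453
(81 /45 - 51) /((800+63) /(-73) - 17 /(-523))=1565339 /375090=4.17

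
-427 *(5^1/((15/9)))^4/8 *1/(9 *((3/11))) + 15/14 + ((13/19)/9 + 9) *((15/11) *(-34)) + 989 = -41857051/35112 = -1192.10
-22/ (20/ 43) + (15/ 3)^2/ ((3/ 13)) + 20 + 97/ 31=78271/ 930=84.16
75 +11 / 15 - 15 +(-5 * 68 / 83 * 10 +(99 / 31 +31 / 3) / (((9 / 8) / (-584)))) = -2432244013 / 347355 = -7002.19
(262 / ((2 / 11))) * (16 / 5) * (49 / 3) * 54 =20335392 / 5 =4067078.40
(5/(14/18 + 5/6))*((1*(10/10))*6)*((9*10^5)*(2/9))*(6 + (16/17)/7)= 22845552.01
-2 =-2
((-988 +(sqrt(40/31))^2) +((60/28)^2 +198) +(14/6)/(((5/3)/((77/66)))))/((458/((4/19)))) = -155711/432915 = -0.36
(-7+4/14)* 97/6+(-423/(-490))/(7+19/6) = -9725851/89670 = -108.46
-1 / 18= -0.06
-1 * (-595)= 595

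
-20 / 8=-5 / 2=-2.50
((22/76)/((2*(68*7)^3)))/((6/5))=0.00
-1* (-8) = 8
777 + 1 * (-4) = 773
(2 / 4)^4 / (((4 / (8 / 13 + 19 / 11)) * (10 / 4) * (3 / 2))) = 67 / 6864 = 0.01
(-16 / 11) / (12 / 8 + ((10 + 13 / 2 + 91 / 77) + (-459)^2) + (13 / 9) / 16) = -2304 / 333749231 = -0.00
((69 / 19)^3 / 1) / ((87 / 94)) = 51.75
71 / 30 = 2.37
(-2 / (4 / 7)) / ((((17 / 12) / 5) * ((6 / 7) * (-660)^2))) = -49 / 1481040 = -0.00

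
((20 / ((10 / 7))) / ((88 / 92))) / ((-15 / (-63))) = 3381 / 55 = 61.47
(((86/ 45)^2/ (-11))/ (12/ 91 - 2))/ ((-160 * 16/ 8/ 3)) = -168259/ 100980000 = -0.00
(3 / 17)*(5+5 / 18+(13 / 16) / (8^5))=24903797 / 26738688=0.93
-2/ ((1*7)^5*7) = -2/ 117649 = -0.00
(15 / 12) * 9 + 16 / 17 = 829 / 68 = 12.19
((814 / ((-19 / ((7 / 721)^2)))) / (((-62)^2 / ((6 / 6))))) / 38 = -407 / 14721939556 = -0.00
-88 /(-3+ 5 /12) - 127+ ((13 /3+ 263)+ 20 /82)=665909 /3813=174.64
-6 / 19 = -0.32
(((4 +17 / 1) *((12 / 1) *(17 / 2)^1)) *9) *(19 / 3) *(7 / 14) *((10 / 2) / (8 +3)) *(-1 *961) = -293330835 / 11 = -26666439.55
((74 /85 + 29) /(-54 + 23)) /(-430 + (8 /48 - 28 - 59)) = 15234 /8171135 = 0.00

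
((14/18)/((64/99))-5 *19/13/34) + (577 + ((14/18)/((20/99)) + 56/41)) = 1691011797/2899520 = 583.20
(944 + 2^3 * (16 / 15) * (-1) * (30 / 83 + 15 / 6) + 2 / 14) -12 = 1582165 / 1743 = 907.73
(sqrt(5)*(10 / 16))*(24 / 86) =15*sqrt(5) / 86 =0.39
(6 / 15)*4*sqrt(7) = 8*sqrt(7) / 5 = 4.23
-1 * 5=-5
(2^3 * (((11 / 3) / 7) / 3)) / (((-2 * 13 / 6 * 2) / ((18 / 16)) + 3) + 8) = 264 / 623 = 0.42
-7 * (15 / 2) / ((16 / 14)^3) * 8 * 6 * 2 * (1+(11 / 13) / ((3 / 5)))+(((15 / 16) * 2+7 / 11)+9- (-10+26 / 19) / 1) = -352899691 / 43472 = -8117.86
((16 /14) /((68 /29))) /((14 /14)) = 58 /119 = 0.49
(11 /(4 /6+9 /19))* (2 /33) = 38 /65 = 0.58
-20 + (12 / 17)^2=-5636 / 289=-19.50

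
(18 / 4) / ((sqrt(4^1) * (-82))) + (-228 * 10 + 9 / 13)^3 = -8533216592901621 / 720616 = -11841558601.12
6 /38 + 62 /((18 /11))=6506 /171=38.05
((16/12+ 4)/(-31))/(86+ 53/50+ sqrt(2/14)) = -8125600/4111770653+ 40000 * sqrt(7)/12335311959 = -0.00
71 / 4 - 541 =-2093 / 4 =-523.25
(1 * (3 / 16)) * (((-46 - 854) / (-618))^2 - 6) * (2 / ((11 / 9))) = -555579 / 466796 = -1.19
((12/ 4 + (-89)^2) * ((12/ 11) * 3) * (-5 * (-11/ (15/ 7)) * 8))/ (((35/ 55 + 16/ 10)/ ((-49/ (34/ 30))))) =-71753404800/ 697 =-102946061.41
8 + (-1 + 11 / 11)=8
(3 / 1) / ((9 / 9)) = 3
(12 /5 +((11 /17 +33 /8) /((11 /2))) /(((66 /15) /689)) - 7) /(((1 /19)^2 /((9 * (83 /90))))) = 393311.24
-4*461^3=-391888724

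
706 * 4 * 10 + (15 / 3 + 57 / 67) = 28245.85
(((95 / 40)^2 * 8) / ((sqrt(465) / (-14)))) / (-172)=2527 * sqrt(465) / 319920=0.17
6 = 6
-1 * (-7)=7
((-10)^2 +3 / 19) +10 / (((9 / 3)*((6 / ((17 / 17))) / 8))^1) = 17887 / 171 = 104.60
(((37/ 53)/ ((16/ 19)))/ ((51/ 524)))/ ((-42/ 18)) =-92093/ 25228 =-3.65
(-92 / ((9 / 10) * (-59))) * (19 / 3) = 17480 / 1593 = 10.97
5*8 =40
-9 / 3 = -3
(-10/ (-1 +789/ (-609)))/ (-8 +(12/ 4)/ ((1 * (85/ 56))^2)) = -7333375/ 11275336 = -0.65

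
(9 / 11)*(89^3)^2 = 4472831618649 / 11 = 406621056240.82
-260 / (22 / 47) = -6110 / 11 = -555.45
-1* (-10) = 10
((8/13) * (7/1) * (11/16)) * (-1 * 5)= -385/26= -14.81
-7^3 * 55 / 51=-18865 / 51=-369.90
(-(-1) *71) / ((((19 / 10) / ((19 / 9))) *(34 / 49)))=17395 / 153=113.69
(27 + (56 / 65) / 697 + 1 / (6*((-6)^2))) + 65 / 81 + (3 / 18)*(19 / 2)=862870013 / 29357640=29.39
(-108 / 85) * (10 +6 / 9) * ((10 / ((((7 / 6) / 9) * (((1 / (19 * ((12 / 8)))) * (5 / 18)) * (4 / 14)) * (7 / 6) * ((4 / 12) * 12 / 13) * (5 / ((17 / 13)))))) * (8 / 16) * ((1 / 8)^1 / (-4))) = 747954 / 175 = 4274.02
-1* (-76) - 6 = 70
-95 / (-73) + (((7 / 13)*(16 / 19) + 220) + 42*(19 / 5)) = 34381043 / 90155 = 381.35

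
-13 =-13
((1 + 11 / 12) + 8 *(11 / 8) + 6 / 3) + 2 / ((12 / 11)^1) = 67 / 4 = 16.75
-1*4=-4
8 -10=-2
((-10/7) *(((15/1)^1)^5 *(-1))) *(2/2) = 7593750/7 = 1084821.43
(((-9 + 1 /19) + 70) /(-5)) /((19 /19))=-232 /19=-12.21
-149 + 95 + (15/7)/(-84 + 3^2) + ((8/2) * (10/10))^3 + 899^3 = 726572708.97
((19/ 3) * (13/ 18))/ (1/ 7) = 1729/ 54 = 32.02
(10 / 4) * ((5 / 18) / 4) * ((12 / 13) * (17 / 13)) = 425 / 2028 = 0.21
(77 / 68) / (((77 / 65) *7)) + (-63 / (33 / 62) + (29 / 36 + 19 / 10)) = -13609591 / 117810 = -115.52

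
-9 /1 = -9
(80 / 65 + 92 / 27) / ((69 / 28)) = 45584 / 24219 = 1.88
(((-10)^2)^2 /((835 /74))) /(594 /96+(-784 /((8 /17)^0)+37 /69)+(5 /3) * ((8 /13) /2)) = -2124096000 /1861734203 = -1.14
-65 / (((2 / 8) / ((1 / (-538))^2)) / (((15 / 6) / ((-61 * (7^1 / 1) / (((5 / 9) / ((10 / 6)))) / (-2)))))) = -325 / 92694441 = -0.00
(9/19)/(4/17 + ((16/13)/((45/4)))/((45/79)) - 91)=-0.01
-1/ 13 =-0.08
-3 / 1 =-3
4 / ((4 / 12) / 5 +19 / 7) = 105 / 73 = 1.44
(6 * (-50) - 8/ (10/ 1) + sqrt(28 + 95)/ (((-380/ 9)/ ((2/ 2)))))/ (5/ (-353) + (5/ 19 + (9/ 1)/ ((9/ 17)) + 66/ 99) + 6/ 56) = -847335552/ 50769155 - 66717 * sqrt(123)/ 50769155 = -16.70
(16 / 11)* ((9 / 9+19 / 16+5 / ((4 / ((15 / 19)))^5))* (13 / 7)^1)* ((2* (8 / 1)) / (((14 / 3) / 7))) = 216460086765 / 1525276984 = 141.92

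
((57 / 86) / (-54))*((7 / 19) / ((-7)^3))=1 / 75852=0.00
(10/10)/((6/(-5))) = -5/6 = -0.83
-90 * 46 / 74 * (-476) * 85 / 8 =282946.62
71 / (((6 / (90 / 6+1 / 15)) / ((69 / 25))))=184529 / 375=492.08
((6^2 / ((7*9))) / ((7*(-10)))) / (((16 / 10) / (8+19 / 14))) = -131 / 2744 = -0.05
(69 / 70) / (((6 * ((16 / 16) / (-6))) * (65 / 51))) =-3519 / 4550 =-0.77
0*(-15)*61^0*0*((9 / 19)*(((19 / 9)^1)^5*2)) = 0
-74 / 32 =-37 / 16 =-2.31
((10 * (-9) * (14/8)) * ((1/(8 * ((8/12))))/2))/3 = -315/64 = -4.92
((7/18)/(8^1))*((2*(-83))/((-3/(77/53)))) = 3.91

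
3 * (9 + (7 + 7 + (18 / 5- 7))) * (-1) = -294 / 5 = -58.80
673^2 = 452929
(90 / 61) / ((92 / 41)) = 1845 / 2806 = 0.66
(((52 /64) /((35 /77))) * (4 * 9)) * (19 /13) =1881 /20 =94.05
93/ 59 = 1.58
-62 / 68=-31 / 34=-0.91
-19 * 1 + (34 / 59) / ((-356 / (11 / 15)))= -2993257 / 157530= -19.00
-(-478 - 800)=1278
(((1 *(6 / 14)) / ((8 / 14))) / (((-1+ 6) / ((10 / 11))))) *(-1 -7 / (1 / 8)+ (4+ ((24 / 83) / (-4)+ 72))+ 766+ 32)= 203415 / 1826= 111.40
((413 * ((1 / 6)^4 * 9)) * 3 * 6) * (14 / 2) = 2891 / 8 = 361.38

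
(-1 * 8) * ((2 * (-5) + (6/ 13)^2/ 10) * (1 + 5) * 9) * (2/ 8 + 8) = 30051648/ 845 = 35564.08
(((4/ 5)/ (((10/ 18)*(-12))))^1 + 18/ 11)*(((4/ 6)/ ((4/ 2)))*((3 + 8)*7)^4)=444206609/ 25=17768264.36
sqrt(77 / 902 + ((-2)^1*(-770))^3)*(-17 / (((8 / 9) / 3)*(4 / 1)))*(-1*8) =459*sqrt(24557823136574) / 328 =6934797.36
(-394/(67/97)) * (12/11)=-458616/737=-622.27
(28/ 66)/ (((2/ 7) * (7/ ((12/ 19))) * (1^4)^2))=28/ 209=0.13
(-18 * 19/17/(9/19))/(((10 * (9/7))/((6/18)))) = -2527/2295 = -1.10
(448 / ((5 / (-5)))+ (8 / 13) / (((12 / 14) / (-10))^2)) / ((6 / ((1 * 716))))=-15256528 / 351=-43465.89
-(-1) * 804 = 804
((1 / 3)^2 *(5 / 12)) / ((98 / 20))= 25 / 2646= 0.01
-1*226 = -226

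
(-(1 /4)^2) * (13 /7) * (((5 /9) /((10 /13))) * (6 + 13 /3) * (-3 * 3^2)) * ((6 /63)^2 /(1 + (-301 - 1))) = -5239 /7433496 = -0.00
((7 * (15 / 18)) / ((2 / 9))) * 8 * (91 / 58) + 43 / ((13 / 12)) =139179 / 377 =369.18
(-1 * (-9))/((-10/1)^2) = 9/100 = 0.09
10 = 10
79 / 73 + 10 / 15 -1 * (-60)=13523 / 219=61.75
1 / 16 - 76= -1215 / 16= -75.94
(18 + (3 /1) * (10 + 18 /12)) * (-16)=-840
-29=-29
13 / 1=13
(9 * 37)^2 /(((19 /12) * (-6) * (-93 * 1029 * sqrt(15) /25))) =0.79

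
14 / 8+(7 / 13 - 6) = -193 / 52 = -3.71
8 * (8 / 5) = 64 / 5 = 12.80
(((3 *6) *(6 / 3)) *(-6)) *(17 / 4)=-918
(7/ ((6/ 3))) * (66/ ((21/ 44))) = 484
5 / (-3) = -5 / 3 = -1.67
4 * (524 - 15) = 2036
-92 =-92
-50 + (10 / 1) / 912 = -22795 / 456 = -49.99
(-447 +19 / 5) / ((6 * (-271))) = 1108 / 4065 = 0.27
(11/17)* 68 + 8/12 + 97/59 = 8197/177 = 46.31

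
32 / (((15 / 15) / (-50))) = -1600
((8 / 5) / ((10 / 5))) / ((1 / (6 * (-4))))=-96 / 5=-19.20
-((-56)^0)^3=-1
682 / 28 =341 / 14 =24.36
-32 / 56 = -4 / 7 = -0.57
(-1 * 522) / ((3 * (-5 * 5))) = 174 / 25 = 6.96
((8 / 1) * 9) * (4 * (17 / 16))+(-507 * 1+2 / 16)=-1607 / 8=-200.88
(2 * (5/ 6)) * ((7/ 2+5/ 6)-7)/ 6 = -20/ 27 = -0.74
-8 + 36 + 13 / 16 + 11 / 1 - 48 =-131 / 16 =-8.19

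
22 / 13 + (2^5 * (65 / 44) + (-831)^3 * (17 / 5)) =-1395044365311 / 715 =-1951111000.43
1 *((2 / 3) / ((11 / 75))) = 4.55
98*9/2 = 441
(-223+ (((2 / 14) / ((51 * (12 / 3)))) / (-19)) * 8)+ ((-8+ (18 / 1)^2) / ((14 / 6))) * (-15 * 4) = -56629331 / 6783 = -8348.71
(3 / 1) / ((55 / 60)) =36 / 11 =3.27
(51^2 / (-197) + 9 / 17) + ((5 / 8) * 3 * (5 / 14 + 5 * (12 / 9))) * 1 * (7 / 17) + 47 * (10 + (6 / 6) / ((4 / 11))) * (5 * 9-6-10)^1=930807619 / 53584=17371.00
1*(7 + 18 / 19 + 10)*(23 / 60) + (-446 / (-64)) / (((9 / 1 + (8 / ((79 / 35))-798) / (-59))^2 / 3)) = 6.92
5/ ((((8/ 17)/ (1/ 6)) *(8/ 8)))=85/ 48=1.77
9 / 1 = 9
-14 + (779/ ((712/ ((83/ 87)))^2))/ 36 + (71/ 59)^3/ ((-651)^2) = -18702652250773644670919/ 1335907831734993758976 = -14.00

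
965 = 965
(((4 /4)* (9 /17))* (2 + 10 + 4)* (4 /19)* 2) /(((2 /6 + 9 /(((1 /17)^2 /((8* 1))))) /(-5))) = -3456 /4032655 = -0.00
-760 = -760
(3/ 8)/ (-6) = -1/ 16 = -0.06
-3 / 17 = -0.18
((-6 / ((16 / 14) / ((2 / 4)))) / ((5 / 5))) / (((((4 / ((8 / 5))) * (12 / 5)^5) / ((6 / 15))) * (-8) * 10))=175 / 2654208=0.00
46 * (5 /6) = 38.33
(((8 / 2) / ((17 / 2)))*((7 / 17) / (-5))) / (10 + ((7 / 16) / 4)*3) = -3584 / 955145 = -0.00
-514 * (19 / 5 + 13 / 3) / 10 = -31354 / 75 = -418.05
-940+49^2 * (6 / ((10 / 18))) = 124954 / 5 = 24990.80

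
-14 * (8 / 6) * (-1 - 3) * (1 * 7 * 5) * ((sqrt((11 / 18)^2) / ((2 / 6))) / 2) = 2395.56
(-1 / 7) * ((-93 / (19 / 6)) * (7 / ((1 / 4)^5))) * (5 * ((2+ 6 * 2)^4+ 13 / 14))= 768289397760 / 133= 5776612013.23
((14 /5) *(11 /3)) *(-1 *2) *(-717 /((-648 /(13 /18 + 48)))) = -16139431 /14580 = -1106.96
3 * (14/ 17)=42/ 17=2.47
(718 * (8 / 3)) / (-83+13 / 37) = -106264 / 4587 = -23.17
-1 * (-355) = 355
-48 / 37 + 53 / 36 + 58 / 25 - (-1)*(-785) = -26057419 / 33300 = -782.51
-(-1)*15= 15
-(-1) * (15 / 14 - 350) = -4885 / 14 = -348.93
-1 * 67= -67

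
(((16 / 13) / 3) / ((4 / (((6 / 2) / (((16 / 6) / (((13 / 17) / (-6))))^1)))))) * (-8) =2 / 17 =0.12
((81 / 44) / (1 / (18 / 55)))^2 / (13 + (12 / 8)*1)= 0.03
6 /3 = 2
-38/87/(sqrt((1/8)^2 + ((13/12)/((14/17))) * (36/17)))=-304 * sqrt(8785)/109185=-0.26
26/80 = 13/40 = 0.32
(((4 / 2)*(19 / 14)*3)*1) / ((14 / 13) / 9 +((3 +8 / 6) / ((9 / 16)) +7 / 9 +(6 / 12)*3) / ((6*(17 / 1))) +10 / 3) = 4081428 / 1779785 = 2.29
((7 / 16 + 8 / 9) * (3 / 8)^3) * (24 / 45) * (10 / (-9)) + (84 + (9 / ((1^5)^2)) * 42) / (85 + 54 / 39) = 27461155 / 5174784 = 5.31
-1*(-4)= 4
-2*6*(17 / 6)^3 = -4913 / 18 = -272.94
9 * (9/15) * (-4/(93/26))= -936/155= -6.04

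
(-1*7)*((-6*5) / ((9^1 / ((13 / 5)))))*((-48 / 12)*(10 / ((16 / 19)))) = -8645 / 3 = -2881.67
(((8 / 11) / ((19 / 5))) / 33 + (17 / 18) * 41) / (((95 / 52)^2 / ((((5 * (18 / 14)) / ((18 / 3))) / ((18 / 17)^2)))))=11182098109 / 1008375885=11.09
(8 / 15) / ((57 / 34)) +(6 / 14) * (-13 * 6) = -198166 / 5985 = -33.11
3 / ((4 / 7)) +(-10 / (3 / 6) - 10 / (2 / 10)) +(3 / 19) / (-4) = -1231 / 19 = -64.79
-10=-10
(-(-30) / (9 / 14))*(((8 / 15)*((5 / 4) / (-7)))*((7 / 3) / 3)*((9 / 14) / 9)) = -20 / 81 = -0.25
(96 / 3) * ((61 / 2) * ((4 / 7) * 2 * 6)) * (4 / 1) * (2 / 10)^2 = 1070.81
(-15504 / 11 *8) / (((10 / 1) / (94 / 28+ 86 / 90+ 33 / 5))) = -258400 / 21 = -12304.76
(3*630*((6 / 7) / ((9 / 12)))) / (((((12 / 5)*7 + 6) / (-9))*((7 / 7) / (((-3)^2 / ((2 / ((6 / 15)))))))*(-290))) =2916 / 551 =5.29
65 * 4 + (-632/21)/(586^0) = 229.90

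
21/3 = 7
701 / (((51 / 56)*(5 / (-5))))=-39256 / 51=-769.73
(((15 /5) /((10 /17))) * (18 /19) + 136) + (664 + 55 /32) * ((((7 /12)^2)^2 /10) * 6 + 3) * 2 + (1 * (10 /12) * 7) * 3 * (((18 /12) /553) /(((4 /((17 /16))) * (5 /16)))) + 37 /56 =181973879835 /43036672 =4228.34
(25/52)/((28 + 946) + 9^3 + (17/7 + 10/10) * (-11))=175/606164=0.00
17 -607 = -590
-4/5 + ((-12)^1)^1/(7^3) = -1432/1715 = -0.83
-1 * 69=-69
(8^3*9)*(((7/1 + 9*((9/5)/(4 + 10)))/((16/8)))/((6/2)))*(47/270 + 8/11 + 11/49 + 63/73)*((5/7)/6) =386067790688/260280405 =1483.28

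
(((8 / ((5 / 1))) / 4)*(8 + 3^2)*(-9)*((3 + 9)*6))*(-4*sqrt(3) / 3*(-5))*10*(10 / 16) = -183600*sqrt(3) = -318004.53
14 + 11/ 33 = 43/ 3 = 14.33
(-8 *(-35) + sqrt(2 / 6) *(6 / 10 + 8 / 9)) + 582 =67 *sqrt(3) / 135 + 862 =862.86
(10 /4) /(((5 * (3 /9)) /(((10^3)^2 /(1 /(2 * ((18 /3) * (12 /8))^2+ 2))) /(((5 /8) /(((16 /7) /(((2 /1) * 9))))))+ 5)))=2099200315 /42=49980959.88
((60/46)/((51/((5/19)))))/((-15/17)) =-10/1311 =-0.01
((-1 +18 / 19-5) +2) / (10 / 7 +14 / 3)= -609 / 1216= -0.50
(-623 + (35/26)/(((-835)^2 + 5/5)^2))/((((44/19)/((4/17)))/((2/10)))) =-13600956704434477/1074334250117960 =-12.66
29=29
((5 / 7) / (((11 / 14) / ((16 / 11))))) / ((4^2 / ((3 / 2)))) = 0.12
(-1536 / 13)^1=-1536 / 13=-118.15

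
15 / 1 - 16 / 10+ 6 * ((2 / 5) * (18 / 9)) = 91 / 5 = 18.20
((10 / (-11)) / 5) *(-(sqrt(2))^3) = 4 *sqrt(2) / 11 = 0.51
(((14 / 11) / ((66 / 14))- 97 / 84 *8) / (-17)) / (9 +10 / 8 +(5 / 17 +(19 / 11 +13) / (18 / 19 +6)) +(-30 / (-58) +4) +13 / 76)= 8370792 / 275340205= 0.03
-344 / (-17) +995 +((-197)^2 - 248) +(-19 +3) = 672524 / 17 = 39560.24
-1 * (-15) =15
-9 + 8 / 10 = -41 / 5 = -8.20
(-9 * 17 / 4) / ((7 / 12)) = -459 / 7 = -65.57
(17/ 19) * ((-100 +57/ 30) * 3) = -50031/ 190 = -263.32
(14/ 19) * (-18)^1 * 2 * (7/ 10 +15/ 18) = -3864/ 95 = -40.67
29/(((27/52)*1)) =1508/27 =55.85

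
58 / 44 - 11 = -9.68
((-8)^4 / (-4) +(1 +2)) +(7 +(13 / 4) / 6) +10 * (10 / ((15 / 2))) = -8001 / 8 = -1000.12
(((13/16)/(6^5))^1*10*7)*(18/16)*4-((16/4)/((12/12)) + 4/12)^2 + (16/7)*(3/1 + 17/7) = -4292329/677376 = -6.34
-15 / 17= -0.88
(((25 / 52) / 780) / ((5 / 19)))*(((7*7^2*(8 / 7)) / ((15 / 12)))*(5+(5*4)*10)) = 76342 / 507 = 150.58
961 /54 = 17.80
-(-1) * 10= 10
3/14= 0.21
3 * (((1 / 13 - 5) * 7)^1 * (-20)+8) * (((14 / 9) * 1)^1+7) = 697928 / 39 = 17895.59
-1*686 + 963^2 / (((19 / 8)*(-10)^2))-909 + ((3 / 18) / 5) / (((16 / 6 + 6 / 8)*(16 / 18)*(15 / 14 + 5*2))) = 2788862443 / 1207450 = 2309.71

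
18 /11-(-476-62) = 5936 /11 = 539.64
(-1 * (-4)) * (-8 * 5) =-160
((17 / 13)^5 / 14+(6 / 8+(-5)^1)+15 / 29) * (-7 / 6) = 4.04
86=86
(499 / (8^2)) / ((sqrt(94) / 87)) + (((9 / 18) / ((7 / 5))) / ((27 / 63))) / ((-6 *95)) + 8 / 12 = 70.63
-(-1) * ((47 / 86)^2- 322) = -2379303 / 7396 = -321.70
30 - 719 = -689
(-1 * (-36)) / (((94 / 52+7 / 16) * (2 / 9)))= 33696 / 467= 72.15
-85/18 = -4.72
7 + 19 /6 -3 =43 /6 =7.17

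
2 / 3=0.67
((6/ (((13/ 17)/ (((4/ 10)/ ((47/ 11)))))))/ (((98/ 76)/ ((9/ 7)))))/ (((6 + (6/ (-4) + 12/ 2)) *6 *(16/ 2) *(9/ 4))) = 14212/ 22005165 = 0.00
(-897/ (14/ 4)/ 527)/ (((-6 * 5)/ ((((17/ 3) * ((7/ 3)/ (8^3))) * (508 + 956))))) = 18239/ 29760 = 0.61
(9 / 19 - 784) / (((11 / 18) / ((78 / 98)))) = -10450674 / 10241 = -1020.47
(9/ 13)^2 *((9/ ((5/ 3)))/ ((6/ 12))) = 4374/ 845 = 5.18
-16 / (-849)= 16 / 849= 0.02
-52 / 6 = -26 / 3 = -8.67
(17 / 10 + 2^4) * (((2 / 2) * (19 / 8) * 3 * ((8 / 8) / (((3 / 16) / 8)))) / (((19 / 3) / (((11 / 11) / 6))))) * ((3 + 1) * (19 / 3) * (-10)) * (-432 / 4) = 3874176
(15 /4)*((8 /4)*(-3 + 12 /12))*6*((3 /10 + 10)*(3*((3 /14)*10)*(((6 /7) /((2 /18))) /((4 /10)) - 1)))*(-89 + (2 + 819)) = -3908528640 /49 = -79765890.61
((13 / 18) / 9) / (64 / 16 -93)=-13 / 14418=-0.00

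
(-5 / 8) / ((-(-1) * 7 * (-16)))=5 / 896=0.01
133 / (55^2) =133 / 3025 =0.04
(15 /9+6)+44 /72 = 149 /18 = 8.28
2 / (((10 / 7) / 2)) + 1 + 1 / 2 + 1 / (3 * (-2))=62 / 15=4.13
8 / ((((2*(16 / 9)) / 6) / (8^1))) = 108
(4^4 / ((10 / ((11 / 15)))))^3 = 2791309312 / 421875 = 6616.44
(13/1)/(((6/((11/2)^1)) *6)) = 143/72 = 1.99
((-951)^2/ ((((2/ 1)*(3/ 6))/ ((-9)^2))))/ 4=73256481/ 4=18314120.25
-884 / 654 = -442 / 327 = -1.35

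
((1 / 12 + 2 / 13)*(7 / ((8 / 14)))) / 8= 1813 / 4992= 0.36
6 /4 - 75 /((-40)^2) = 93 /64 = 1.45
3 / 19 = 0.16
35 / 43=0.81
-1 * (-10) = 10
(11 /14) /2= 11 /28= 0.39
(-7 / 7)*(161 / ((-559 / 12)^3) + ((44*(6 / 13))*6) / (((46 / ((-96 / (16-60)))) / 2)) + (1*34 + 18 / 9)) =-191063233476 / 4017568217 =-47.56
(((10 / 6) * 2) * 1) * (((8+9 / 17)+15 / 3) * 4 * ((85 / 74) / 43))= 23000 / 4773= 4.82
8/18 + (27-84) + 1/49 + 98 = 18286/441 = 41.46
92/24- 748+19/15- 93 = -8359/10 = -835.90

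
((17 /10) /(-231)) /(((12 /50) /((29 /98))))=-2465 /271656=-0.01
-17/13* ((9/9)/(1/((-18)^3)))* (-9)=-892296/13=-68638.15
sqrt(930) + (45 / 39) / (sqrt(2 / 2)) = 15 / 13 + sqrt(930) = 31.65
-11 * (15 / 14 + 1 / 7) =-187 / 14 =-13.36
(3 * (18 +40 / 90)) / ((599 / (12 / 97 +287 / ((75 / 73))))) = 337502402 / 13073175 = 25.82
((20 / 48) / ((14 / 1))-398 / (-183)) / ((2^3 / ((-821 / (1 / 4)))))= -6182951 / 6832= -905.00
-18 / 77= -0.23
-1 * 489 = -489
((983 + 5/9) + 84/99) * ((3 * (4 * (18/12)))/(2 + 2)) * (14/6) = 341096/33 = 10336.24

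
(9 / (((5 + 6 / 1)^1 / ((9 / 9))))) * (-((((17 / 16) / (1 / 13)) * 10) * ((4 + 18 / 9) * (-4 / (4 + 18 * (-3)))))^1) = -5967 / 110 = -54.25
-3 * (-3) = 9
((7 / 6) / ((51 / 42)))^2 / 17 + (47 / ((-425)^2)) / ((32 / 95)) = 9740629 / 176868000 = 0.06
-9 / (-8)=1.12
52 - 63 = -11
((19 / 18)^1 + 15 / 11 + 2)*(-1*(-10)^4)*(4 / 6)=-8750000 / 297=-29461.28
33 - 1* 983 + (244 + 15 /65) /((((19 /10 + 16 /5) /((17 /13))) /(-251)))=-8450900 /507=-16668.44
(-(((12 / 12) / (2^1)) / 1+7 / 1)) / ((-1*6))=5 / 4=1.25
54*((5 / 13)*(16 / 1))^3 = 27648000 / 2197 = 12584.43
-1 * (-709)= 709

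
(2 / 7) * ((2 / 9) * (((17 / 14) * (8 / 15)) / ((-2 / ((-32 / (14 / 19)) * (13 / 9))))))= 537472 / 416745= 1.29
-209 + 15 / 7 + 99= -755 / 7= -107.86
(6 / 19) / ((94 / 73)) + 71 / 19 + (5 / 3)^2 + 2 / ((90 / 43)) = 103348 / 13395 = 7.72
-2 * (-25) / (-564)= -25 / 282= -0.09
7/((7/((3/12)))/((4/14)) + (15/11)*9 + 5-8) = 77/1180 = 0.07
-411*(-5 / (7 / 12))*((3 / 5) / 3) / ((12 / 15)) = 6165 / 7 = 880.71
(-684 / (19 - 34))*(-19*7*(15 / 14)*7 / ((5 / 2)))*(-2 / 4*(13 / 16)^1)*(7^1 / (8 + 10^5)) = 229957 / 444480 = 0.52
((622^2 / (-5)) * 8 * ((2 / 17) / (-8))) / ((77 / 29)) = 22439272 / 6545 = 3428.46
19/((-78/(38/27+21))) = -11495/2106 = -5.46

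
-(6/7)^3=-216/343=-0.63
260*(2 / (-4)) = -130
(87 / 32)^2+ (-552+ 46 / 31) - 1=-17272689 / 31744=-544.12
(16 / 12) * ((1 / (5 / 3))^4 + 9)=7608 / 625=12.17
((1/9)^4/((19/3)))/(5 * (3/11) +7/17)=187/13795596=0.00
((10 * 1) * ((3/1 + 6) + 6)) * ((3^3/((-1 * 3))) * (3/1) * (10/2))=-20250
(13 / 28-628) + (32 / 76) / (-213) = -71110061 / 113316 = -627.54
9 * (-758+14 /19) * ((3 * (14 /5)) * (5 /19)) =-5438664 /361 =-15065.55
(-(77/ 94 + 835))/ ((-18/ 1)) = 26189/ 564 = 46.43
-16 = -16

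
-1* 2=-2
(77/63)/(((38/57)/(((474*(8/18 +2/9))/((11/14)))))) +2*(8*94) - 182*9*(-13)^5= 1824540526/3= 608180175.33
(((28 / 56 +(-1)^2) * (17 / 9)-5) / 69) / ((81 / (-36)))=26 / 1863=0.01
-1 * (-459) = 459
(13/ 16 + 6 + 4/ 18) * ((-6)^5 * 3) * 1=-164106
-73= -73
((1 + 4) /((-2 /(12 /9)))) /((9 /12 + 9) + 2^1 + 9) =-40 /249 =-0.16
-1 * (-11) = 11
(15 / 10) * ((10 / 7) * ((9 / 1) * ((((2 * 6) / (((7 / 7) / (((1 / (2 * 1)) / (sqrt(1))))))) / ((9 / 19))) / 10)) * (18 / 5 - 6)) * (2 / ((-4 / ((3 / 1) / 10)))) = 8.79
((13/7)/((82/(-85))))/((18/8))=-0.86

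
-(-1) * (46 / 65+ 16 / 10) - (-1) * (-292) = -289.69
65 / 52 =5 / 4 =1.25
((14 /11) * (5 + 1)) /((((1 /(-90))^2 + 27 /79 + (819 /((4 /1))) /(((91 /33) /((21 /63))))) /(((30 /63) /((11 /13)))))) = 20796750 /121425799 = 0.17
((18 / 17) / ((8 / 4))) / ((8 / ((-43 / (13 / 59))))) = -12.91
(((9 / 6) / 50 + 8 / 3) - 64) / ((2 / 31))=-570121 / 600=-950.20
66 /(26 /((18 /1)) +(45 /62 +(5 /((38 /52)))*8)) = 699732 /603329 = 1.16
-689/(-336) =689/336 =2.05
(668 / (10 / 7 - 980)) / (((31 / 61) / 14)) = -1996652 / 106175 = -18.81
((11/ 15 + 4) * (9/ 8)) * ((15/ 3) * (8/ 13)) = 213/ 13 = 16.38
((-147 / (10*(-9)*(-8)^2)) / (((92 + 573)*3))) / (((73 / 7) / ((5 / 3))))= 49 / 23967360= 0.00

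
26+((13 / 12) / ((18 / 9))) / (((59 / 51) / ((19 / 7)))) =90103 / 3304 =27.27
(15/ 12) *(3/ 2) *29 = 435/ 8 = 54.38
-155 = -155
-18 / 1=-18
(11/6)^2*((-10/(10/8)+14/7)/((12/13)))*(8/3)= -58.26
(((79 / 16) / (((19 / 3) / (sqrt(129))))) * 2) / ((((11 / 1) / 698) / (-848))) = -17535156 * sqrt(129) / 209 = -952923.86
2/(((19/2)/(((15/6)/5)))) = 2/19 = 0.11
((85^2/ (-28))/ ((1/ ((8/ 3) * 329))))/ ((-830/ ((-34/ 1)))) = -2309110/ 249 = -9273.53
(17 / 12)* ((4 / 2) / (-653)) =-17 / 3918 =-0.00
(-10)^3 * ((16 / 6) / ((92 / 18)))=-12000 / 23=-521.74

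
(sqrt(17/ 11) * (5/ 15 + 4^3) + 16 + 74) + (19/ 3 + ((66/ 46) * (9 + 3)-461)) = -23974/ 69 + 193 * sqrt(187)/ 33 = -267.47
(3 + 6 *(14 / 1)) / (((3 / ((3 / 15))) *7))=29 / 35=0.83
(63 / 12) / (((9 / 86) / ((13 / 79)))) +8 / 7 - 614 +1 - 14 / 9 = -6023737 / 9954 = -605.16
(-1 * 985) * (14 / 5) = -2758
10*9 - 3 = 87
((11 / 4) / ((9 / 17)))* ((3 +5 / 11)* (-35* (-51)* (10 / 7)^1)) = 137275 / 3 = 45758.33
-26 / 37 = -0.70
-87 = -87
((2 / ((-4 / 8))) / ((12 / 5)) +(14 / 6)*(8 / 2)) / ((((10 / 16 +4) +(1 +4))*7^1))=184 / 1617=0.11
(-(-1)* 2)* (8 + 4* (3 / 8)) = 19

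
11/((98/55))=605/98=6.17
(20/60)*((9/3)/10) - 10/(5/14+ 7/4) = -2741/590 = -4.65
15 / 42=5 / 14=0.36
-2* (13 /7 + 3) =-68 /7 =-9.71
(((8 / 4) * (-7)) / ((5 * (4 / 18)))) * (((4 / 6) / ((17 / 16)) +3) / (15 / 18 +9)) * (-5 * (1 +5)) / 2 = 69930 / 1003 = 69.72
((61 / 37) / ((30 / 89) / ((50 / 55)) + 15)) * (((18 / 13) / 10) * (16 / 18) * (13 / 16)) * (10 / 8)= 5429 / 404928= 0.01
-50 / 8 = -25 / 4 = -6.25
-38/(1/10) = -380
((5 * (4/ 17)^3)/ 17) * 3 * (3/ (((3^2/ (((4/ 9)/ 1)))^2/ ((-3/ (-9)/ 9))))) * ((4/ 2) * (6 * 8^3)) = 10485760/ 547981281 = 0.02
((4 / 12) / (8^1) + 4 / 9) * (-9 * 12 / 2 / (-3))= 35 / 4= 8.75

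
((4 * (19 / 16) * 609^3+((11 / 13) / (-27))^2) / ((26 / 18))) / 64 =528712662547735 / 45556992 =11605521.77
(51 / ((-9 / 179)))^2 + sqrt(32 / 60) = 2* sqrt(30) / 15 + 9259849 / 9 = 1028872.84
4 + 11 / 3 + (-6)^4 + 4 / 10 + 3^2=19696 / 15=1313.07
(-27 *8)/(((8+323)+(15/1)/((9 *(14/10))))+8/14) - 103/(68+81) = -348907/260303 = -1.34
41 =41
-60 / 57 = -20 / 19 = -1.05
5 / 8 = 0.62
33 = 33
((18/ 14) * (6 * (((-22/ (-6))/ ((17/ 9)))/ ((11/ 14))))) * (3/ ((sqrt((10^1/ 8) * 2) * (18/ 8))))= 432 * sqrt(10)/ 85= 16.07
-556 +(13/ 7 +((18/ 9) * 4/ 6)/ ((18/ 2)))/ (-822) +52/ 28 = -86090905/ 155358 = -554.15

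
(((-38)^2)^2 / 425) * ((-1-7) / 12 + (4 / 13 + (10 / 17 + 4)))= 5846721344 / 281775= 20749.61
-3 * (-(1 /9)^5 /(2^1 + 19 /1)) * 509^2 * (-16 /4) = -1036324 /413343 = -2.51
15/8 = 1.88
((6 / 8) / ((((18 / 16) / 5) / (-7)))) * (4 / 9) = -280 / 27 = -10.37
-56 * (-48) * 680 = 1827840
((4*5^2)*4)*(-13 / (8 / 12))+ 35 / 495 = -772193 / 99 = -7799.93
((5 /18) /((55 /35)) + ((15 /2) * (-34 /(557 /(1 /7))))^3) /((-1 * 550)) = -414257049443 /1290974253404220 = -0.00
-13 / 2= -6.50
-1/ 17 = -0.06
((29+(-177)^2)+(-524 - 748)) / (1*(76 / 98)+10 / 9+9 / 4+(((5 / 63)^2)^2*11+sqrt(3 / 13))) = 6424565543673505150104 / 871515984341279989 - 119456236882058188896*sqrt(39) / 871515984341279989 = 6515.73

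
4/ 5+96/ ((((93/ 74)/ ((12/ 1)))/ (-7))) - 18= -997226/ 155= -6433.72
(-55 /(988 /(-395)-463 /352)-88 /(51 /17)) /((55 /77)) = -20.89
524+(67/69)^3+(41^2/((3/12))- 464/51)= 7239.82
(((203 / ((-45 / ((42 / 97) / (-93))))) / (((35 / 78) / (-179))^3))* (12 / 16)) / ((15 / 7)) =-4384987844484 / 9396875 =-466643.20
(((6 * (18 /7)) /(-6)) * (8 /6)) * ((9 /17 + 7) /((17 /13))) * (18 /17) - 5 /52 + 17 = -7150407 /1788332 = -4.00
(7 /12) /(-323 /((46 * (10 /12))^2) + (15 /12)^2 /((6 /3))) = 105800 /101829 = 1.04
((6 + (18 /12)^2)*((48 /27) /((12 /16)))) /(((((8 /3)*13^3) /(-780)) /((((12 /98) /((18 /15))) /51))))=-2200 /422331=-0.01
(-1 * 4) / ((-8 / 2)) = 1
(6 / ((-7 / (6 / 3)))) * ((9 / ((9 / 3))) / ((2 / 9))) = -162 / 7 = -23.14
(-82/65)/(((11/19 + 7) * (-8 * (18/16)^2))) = 779/47385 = 0.02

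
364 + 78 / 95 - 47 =30193 / 95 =317.82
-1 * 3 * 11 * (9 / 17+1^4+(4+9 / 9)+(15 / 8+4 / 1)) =-55671 / 136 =-409.35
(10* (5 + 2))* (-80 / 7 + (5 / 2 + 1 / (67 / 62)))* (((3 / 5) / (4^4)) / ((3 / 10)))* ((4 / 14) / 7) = -37535 / 210112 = -0.18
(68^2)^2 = 21381376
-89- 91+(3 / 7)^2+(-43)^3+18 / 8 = -15618175 / 196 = -79684.57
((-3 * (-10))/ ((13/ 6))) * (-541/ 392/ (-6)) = 8115/ 2548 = 3.18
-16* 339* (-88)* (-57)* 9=-244861056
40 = 40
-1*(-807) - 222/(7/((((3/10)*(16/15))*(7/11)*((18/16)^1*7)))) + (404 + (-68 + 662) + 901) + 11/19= 13876141/5225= 2655.72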